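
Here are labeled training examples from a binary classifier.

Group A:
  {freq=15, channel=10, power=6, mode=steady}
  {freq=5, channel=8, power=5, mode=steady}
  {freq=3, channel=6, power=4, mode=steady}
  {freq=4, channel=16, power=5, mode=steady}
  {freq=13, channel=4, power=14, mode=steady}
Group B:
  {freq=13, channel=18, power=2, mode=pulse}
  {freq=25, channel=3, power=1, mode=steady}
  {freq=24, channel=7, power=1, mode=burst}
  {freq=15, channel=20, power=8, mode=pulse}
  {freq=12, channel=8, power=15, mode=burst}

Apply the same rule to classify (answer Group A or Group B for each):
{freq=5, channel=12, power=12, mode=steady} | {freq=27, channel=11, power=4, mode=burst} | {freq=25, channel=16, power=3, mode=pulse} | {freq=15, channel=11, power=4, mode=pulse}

The pattern is that an item is 'Group A' exactly when: mode is steady AND freq ≤ 15.
{freq=5, channel=12, power=12, mode=steady}: Group A (mode is steady, freq = 5).
{freq=27, channel=11, power=4, mode=burst}: Group B (mode is burst, freq = 27).
{freq=25, channel=16, power=3, mode=pulse}: Group B (mode is pulse, freq = 25).
{freq=15, channel=11, power=4, mode=pulse}: Group B (mode is pulse, freq = 15).

Group A, Group B, Group B, Group B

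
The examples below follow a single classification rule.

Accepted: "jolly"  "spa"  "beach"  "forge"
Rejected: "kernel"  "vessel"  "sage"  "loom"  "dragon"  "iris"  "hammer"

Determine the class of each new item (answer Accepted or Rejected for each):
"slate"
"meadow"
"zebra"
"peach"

Accepted, Rejected, Accepted, Accepted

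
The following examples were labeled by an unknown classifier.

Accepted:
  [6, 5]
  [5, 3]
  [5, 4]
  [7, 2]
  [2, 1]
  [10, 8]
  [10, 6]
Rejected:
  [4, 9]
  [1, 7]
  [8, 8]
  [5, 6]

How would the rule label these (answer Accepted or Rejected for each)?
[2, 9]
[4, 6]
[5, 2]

One predicate separates the groups cleanly: first > second.
[2, 9]: Rejected (2 < 9).
[4, 6]: Rejected (4 < 6).
[5, 2]: Accepted (5 > 2).

Rejected, Rejected, Accepted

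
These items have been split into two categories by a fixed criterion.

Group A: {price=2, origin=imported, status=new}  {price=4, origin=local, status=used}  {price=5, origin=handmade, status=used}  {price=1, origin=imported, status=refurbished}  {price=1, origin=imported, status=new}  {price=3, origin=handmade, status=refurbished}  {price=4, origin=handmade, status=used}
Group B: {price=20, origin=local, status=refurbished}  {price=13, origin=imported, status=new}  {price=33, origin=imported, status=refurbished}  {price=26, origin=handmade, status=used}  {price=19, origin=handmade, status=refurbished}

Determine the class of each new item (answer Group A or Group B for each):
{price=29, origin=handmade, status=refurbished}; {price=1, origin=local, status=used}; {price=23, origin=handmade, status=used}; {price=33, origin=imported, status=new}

The common property of the 'Group A' items is: price ≤ 5. No 'Group B' item has it.
{price=29, origin=handmade, status=refurbished}: price = 29 — lacks this property, so Group B. {price=1, origin=local, status=used}: price = 1 — satisfies this, so Group A. {price=23, origin=handmade, status=used}: price = 23 — lacks this property, so Group B. {price=33, origin=imported, status=new}: price = 33 — lacks this property, so Group B.

Group B, Group A, Group B, Group B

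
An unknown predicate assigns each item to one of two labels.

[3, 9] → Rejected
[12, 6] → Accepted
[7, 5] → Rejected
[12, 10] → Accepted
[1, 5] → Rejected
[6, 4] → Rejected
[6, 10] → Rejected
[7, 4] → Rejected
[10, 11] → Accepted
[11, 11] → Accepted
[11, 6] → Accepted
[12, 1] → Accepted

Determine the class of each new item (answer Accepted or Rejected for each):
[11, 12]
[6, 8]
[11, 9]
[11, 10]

The common property of the 'Accepted' items is: first ≥ 9. No 'Rejected' item has it.

Accepted, Rejected, Accepted, Accepted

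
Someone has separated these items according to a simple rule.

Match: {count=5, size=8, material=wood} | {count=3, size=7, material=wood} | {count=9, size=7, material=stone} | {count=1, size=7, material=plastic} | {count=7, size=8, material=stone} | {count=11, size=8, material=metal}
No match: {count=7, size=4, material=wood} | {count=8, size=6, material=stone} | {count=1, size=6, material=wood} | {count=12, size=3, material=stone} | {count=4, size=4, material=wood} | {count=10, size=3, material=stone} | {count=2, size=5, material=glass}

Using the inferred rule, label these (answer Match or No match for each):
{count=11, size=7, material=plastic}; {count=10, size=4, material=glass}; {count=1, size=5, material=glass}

Rule: size ≥ 7. This holds for each 'Match' example and fails for each 'No match' one.
{count=11, size=7, material=plastic} → size = 7 → Match.
{count=10, size=4, material=glass} → size = 4 → No match.
{count=1, size=5, material=glass} → size = 5 → No match.

Match, No match, No match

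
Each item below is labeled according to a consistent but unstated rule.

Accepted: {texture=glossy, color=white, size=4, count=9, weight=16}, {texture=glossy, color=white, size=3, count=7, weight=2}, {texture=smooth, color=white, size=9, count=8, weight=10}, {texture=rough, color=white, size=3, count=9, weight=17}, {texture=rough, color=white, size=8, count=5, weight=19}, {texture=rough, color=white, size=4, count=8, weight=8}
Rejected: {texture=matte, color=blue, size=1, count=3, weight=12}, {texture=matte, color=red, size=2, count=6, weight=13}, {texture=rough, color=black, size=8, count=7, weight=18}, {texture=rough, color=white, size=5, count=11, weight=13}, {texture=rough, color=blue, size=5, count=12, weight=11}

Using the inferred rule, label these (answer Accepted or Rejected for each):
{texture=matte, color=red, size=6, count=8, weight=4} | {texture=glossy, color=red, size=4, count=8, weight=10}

Rejected, Rejected

The pattern is that an item is 'Accepted' exactly when: color is white AND count ≤ 9.
{texture=matte, color=red, size=6, count=8, weight=4}: Rejected (color is red, count = 8). {texture=glossy, color=red, size=4, count=8, weight=10}: Rejected (color is red, count = 8).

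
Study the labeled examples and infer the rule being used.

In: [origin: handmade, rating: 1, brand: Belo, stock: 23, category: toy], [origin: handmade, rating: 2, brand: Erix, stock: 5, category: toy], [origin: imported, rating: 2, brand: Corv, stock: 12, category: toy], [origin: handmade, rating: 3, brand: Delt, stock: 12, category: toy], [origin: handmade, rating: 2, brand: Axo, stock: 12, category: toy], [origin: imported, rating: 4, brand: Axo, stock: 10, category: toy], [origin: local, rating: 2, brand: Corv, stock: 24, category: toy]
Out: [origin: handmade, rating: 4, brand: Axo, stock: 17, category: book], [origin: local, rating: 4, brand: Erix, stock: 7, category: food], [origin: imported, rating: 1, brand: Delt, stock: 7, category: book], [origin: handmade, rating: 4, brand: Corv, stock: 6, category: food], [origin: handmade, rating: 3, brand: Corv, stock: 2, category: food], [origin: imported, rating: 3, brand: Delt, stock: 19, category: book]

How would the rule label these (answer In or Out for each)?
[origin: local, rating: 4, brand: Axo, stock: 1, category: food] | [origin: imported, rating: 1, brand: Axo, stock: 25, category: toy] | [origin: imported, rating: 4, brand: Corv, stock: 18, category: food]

All 'In' examples share one property — category is toy — and every 'Out' example lacks it.
[origin: local, rating: 4, brand: Axo, stock: 1, category: food]: category is food, doesn't qualify → Out.
[origin: imported, rating: 1, brand: Axo, stock: 25, category: toy]: category is toy, satisfies this → In.
[origin: imported, rating: 4, brand: Corv, stock: 18, category: food]: category is food, doesn't qualify → Out.

Out, In, Out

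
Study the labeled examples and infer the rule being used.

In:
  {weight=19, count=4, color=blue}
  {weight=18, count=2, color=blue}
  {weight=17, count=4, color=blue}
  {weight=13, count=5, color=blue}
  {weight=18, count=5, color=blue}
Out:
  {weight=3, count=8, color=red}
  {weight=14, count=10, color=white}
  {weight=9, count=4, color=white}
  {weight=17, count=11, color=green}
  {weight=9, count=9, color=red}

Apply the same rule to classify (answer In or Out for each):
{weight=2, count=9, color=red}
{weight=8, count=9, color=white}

'In' ⟺ color is blue.
{weight=2, count=9, color=red} — color is red, hence Out. {weight=8, count=9, color=white} — color is white, hence Out.

Out, Out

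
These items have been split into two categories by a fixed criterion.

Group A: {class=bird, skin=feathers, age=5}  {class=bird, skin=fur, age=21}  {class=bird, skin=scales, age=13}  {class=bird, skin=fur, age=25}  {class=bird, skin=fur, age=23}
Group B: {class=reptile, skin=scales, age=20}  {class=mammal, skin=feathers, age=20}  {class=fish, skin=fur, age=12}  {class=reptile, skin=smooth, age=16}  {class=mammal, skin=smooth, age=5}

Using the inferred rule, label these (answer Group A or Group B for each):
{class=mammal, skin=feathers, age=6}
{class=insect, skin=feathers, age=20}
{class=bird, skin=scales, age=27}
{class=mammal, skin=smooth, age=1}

Comparing the two groups points to one rule — class is bird.

Group B, Group B, Group A, Group B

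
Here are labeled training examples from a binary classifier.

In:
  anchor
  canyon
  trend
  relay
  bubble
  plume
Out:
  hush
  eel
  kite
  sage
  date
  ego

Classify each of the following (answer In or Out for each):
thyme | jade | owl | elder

In, Out, Out, In

The rule appears to be: length ≥ 5.
thyme: In (length 5).
jade: Out (length 4).
owl: Out (length 3).
elder: In (length 5).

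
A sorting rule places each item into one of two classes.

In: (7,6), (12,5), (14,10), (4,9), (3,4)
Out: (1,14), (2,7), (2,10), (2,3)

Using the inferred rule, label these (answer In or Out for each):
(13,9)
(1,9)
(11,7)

In, Out, In

All 'In' examples share one property — first ≥ 3 — and every 'Out' example lacks it.
(13,9) — first 13, hence In. (1,9) — first 1, hence Out. (11,7) — first 11, hence In.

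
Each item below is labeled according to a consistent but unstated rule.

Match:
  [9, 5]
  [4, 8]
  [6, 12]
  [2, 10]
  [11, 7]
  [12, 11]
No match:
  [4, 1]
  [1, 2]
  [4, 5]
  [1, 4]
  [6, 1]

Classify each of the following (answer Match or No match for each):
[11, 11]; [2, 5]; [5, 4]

Rule: sum ≥ 12. This holds for each 'Match' example and fails for each 'No match' one.
Match: [11, 11], since 11+11 = 22.
No match: [2, 5], since 2+5 = 7.
No match: [5, 4], since 5+4 = 9.

Match, No match, No match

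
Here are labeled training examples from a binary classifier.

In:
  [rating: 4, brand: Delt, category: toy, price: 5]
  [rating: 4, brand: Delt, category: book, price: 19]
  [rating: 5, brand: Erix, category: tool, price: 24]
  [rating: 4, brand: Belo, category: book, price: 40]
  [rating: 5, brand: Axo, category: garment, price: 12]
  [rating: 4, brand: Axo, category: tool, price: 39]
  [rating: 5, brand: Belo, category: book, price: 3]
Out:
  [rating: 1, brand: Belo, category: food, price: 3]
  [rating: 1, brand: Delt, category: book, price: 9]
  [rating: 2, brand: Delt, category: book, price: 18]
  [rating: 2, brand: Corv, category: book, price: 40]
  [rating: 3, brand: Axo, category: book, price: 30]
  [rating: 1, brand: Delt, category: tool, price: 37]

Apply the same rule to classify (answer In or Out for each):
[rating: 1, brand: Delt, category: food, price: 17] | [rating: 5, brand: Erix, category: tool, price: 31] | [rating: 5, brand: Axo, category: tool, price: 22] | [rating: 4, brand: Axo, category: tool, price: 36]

A rule that fits every label: rating ≥ 4 — true of each 'In' example, false of each 'Out' one.

Out, In, In, In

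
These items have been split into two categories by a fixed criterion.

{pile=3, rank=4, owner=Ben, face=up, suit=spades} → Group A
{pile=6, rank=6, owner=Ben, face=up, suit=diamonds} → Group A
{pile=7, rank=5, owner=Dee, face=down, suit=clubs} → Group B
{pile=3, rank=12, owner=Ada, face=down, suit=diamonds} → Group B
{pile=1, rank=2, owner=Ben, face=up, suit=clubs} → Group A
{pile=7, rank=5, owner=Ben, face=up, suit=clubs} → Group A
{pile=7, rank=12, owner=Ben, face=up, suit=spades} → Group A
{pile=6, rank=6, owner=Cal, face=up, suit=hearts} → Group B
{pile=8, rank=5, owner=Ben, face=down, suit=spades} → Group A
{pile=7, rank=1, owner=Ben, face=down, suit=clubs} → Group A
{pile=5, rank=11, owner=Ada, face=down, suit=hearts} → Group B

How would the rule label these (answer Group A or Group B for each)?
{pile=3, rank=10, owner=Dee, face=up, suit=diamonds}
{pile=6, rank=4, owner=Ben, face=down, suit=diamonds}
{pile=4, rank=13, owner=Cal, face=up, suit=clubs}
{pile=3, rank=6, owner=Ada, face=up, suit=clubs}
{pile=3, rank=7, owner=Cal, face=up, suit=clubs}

Group B, Group A, Group B, Group B, Group B

The classifier is using: owner is Ben.
{pile=3, rank=10, owner=Dee, face=up, suit=diamonds} → owner is Dee → Group B.
{pile=6, rank=4, owner=Ben, face=down, suit=diamonds} → owner is Ben → Group A.
{pile=4, rank=13, owner=Cal, face=up, suit=clubs} → owner is Cal → Group B.
{pile=3, rank=6, owner=Ada, face=up, suit=clubs} → owner is Ada → Group B.
{pile=3, rank=7, owner=Cal, face=up, suit=clubs} → owner is Cal → Group B.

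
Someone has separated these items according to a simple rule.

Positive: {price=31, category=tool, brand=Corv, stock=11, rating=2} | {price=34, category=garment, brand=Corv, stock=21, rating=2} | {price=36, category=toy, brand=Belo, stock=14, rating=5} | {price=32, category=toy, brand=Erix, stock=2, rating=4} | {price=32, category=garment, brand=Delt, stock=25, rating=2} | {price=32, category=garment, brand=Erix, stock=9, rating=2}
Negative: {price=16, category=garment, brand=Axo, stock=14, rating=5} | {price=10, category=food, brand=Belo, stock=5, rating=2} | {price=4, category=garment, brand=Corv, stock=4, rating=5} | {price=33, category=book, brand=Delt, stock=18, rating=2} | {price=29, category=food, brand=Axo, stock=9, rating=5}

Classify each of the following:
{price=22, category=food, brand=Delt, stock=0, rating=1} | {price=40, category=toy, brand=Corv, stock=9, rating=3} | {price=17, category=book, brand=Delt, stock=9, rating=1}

Negative, Positive, Negative

Rule: price ≥ 31 AND price ≠ 33. This holds for each 'Positive' example and fails for each 'Negative' one.
{price=22, category=food, brand=Delt, stock=0, rating=1} → price = 22 → Negative. {price=40, category=toy, brand=Corv, stock=9, rating=3} → price = 40 → Positive. {price=17, category=book, brand=Delt, stock=9, rating=1} → price = 17 → Negative.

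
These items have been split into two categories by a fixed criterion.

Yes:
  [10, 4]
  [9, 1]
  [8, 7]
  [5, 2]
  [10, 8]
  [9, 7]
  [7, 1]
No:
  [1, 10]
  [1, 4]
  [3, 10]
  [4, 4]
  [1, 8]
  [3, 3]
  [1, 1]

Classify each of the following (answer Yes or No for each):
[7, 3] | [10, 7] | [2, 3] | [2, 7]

Yes, Yes, No, No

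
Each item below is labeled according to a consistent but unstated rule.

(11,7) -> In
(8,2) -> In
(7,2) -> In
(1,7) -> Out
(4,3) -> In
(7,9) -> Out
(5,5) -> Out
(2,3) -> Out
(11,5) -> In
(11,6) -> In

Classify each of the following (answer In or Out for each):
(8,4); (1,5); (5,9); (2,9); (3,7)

In, Out, Out, Out, Out

The pattern is that an item is 'In' exactly when: first > second.
(8,4): 8 > 4, fits → In.
(1,5): 1 < 5, does not pass → Out.
(5,9): 5 < 9, does not pass → Out.
(2,9): 2 < 9, does not pass → Out.
(3,7): 3 < 7, does not pass → Out.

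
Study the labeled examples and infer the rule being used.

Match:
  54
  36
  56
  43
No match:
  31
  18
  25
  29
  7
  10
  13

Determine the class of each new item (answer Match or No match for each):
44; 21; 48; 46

Match, No match, Match, Match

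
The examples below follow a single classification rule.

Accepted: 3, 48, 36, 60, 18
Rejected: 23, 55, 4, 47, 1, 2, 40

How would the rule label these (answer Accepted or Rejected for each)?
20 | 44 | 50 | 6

Rejected, Rejected, Rejected, Accepted

Checking candidate rules against both groups, what survives is: multiple of 3.
20: 20 = 3·6 + 2, does not satisfy this → Rejected. 44: 44 = 3·14 + 2, does not satisfy this → Rejected. 50: 50 = 3·16 + 2, does not satisfy this → Rejected. 6: 6 = 3·2, has this property → Accepted.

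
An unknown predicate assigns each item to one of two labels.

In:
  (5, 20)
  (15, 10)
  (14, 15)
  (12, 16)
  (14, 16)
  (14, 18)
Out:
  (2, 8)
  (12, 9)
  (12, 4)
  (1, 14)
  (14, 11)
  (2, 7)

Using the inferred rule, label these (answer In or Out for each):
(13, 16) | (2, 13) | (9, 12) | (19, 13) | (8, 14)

'In' ⟺ max ≥ 15.
In: (13, 16), since max 16. Out: (2, 13), since max 13. Out: (9, 12), since max 12. In: (19, 13), since max 19. Out: (8, 14), since max 14.

In, Out, Out, In, Out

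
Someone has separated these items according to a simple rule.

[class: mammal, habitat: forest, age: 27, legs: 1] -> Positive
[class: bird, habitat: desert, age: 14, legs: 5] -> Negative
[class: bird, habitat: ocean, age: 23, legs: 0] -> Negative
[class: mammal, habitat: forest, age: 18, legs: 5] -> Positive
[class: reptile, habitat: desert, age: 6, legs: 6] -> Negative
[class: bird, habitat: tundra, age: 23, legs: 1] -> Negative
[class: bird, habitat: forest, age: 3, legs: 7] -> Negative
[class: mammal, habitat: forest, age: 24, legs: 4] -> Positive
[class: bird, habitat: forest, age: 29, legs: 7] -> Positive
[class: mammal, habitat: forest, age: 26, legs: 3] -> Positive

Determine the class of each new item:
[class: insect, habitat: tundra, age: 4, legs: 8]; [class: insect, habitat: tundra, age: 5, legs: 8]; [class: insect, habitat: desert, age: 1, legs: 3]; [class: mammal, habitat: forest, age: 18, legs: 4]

Negative, Negative, Negative, Positive

Rule: habitat is forest AND age ≥ 6. This holds for each 'Positive' example and fails for each 'Negative' one.
[class: insect, habitat: tundra, age: 4, legs: 8]: Negative (habitat is tundra, age = 4). [class: insect, habitat: tundra, age: 5, legs: 8]: Negative (habitat is tundra, age = 5). [class: insect, habitat: desert, age: 1, legs: 3]: Negative (habitat is desert, age = 1). [class: mammal, habitat: forest, age: 18, legs: 4]: Positive (habitat is forest, age = 18).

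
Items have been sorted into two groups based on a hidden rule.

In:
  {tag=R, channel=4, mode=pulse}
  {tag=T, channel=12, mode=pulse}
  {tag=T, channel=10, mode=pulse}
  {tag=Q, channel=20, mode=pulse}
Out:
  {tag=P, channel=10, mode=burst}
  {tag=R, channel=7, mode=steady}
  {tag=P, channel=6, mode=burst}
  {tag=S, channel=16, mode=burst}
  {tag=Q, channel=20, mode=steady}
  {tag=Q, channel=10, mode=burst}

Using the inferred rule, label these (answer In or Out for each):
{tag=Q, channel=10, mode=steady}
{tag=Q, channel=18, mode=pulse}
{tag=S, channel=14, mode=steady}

Out, In, Out

One predicate separates the groups cleanly: mode is pulse.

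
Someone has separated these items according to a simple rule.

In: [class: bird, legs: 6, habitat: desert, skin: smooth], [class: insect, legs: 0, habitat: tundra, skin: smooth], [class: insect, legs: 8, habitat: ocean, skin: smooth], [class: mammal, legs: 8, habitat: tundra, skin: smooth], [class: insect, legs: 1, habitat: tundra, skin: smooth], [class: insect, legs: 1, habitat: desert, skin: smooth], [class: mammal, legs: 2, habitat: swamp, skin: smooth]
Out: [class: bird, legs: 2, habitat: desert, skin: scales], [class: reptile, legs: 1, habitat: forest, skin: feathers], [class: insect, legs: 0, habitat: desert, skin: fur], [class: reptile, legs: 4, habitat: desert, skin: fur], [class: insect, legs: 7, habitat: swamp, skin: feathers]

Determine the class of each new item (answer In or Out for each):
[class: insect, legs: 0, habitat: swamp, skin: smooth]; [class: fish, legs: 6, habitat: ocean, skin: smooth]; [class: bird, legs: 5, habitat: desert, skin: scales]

In, In, Out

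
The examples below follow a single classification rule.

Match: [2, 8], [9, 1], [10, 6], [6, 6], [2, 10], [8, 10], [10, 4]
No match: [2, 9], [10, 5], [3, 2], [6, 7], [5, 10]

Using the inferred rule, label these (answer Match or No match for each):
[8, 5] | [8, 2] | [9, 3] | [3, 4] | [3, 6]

The common property of the 'Match' items is: sum is even. No 'No match' item has it.
[8, 5] — 8+5 = 13, hence No match.
[8, 2] — 8+2 = 10, hence Match.
[9, 3] — 9+3 = 12, hence Match.
[3, 4] — 3+4 = 7, hence No match.
[3, 6] — 3+6 = 9, hence No match.

No match, Match, Match, No match, No match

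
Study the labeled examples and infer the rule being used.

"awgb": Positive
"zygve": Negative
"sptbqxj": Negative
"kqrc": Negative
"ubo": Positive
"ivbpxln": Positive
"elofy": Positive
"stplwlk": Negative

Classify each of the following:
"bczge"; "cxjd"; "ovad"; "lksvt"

Negative, Negative, Positive, Negative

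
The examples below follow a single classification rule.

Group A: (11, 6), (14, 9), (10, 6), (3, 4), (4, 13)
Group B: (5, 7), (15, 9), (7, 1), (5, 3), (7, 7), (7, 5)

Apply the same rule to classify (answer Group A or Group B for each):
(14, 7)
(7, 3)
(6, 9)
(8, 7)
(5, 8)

Group A, Group B, Group A, Group A, Group A

The simplest hypothesis consistent with all the labels is: product is even.
(14, 7): Group A (14·7 = 98).
(7, 3): Group B (7·3 = 21).
(6, 9): Group A (6·9 = 54).
(8, 7): Group A (8·7 = 56).
(5, 8): Group A (5·8 = 40).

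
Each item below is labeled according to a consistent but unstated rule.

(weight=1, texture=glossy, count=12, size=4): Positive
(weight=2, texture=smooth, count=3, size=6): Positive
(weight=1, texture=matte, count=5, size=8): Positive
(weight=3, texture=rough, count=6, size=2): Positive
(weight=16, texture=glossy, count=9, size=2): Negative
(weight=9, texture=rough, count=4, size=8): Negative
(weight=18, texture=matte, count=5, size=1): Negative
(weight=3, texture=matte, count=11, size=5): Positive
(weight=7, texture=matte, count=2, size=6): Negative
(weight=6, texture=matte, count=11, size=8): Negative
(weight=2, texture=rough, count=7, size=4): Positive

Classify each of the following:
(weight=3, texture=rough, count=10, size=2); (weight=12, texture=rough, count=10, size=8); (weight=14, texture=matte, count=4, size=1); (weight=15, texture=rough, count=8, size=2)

Positive, Negative, Negative, Negative

The common property of the 'Positive' items is: weight ≤ 3. No 'Negative' item has it.
(weight=3, texture=rough, count=10, size=2): Positive (weight = 3). (weight=12, texture=rough, count=10, size=8): Negative (weight = 12). (weight=14, texture=matte, count=4, size=1): Negative (weight = 14). (weight=15, texture=rough, count=8, size=2): Negative (weight = 15).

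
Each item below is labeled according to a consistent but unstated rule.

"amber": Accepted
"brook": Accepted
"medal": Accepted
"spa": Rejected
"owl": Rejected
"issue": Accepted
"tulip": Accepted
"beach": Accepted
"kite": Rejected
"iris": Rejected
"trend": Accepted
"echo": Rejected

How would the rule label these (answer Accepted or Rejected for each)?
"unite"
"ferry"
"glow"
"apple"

Accepted, Accepted, Rejected, Accepted

'Accepted' ⟺ length 5.
"unite": Accepted (length 5).
"ferry": Accepted (length 5).
"glow": Rejected (length 4).
"apple": Accepted (length 5).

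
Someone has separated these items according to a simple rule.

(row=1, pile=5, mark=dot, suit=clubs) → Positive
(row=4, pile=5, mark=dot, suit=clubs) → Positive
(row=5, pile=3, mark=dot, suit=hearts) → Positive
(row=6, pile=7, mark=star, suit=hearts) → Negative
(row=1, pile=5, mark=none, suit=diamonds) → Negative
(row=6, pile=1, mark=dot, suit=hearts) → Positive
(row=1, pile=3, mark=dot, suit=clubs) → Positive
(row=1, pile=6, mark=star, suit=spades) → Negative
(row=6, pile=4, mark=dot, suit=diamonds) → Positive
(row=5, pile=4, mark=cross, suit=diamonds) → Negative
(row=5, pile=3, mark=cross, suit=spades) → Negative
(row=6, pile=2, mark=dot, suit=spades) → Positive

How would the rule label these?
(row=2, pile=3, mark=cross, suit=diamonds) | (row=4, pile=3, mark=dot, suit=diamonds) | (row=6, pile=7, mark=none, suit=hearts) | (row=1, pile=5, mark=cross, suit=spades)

Rule: mark is dot. This holds for each 'Positive' example and fails for each 'Negative' one.
(row=2, pile=3, mark=cross, suit=diamonds) — mark is cross, hence Negative. (row=4, pile=3, mark=dot, suit=diamonds) — mark is dot, hence Positive. (row=6, pile=7, mark=none, suit=hearts) — mark is none, hence Negative. (row=1, pile=5, mark=cross, suit=spades) — mark is cross, hence Negative.

Negative, Positive, Negative, Negative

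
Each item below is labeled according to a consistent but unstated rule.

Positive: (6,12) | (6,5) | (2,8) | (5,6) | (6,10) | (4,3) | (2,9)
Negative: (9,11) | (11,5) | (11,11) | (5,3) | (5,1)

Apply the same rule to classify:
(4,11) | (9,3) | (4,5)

Positive, Negative, Positive

All 'Positive' examples share one property — product is even — and every 'Negative' example lacks it.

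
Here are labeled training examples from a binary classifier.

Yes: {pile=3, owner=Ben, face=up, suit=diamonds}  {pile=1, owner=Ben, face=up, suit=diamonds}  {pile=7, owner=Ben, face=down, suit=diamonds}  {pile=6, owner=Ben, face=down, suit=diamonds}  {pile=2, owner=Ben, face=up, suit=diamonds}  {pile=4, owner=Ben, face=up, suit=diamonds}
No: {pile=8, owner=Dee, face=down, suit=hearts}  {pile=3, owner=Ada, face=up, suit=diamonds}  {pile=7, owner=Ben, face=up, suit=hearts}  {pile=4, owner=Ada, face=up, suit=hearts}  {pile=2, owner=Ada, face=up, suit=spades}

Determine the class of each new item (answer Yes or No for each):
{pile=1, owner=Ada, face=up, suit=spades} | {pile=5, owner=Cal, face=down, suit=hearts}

Rule: owner is Ben AND suit is diamonds. This holds for each 'Yes' example and fails for each 'No' one.

No, No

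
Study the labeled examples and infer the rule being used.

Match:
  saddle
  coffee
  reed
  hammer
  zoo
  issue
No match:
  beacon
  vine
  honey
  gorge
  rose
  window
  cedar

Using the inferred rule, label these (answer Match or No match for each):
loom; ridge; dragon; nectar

Match, No match, No match, No match

The pattern is that an item is 'Match' exactly when: has a double letter.
loom → 'oo' doubled → Match. ridge → no doubled letter → No match. dragon → no doubled letter → No match. nectar → no doubled letter → No match.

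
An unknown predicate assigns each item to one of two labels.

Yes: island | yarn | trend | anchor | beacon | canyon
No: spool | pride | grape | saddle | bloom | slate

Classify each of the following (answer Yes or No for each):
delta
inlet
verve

No, Yes, No

All 'Yes' examples share one property — contains 'n' — and every 'No' example lacks it.
delta → no 'n' → No.
inlet → has 'n' → Yes.
verve → no 'n' → No.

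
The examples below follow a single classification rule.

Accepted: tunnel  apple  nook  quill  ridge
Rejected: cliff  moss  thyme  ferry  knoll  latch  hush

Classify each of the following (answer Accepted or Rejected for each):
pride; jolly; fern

Accepted, Rejected, Rejected

The distinguishing property — has ≥ 2 vowels — holds for all the 'Accepted' cases and none of the 'Rejected' cases.
pride: 2 vowels — qualifies, so Accepted. jolly: 1 vowel — does not pass, so Rejected. fern: 1 vowel — does not pass, so Rejected.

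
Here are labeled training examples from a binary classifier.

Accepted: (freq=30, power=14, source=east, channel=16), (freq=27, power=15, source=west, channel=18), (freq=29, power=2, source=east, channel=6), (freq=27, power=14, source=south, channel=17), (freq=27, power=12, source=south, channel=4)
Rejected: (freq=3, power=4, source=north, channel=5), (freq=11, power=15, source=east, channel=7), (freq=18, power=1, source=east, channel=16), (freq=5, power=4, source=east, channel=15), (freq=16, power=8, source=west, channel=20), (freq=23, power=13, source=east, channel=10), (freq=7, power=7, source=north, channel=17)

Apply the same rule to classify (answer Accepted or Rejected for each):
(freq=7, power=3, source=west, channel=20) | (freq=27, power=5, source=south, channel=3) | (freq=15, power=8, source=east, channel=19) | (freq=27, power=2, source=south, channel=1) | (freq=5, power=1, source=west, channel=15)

Rejected, Accepted, Rejected, Accepted, Rejected

One predicate separates the groups cleanly: freq ≥ 27.
(freq=7, power=3, source=west, channel=20): Rejected (freq = 7).
(freq=27, power=5, source=south, channel=3): Accepted (freq = 27).
(freq=15, power=8, source=east, channel=19): Rejected (freq = 15).
(freq=27, power=2, source=south, channel=1): Accepted (freq = 27).
(freq=5, power=1, source=west, channel=15): Rejected (freq = 5).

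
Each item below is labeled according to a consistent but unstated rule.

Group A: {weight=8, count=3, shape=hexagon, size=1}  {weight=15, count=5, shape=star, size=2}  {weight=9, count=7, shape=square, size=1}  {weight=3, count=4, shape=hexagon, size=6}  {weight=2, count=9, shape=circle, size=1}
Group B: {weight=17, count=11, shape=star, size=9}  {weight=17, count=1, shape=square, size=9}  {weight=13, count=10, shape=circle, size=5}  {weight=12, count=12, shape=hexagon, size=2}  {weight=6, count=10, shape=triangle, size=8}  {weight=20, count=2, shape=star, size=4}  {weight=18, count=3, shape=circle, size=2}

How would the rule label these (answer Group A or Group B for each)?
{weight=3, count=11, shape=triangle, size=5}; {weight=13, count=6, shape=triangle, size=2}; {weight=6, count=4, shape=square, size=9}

Group B, Group A, Group A

One predicate separates the groups cleanly: weight ≤ 15 AND count ≤ 9.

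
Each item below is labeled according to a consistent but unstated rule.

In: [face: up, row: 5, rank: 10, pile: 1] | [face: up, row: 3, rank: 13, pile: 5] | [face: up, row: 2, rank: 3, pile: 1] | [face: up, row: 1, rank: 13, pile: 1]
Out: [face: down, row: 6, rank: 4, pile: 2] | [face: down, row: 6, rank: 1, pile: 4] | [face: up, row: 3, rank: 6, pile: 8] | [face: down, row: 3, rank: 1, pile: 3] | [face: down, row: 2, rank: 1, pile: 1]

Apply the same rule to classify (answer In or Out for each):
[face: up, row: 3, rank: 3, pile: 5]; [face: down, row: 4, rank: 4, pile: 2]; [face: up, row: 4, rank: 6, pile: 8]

All 'In' examples share one property — face is up AND pile ≤ 5 — and every 'Out' example lacks it.
[face: up, row: 3, rank: 3, pile: 5] → face is up, pile = 5 → In. [face: down, row: 4, rank: 4, pile: 2] → face is down, pile = 2 → Out. [face: up, row: 4, rank: 6, pile: 8] → face is up, pile = 8 → Out.

In, Out, Out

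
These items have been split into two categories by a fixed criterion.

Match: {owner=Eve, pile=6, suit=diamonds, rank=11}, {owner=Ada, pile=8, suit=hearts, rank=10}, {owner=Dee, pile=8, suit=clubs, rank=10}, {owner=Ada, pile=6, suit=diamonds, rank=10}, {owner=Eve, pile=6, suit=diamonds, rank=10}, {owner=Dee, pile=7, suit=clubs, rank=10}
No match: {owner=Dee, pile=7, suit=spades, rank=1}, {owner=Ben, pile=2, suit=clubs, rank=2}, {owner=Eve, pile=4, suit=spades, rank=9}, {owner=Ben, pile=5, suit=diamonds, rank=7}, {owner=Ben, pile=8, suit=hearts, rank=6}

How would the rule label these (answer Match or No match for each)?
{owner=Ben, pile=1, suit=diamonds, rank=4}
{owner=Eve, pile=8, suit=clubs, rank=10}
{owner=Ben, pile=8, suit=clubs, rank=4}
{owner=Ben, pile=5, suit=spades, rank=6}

The classifier is using: rank ≥ 10.
{owner=Ben, pile=1, suit=diamonds, rank=4} — rank = 4, hence No match.
{owner=Eve, pile=8, suit=clubs, rank=10} — rank = 10, hence Match.
{owner=Ben, pile=8, suit=clubs, rank=4} — rank = 4, hence No match.
{owner=Ben, pile=5, suit=spades, rank=6} — rank = 6, hence No match.

No match, Match, No match, No match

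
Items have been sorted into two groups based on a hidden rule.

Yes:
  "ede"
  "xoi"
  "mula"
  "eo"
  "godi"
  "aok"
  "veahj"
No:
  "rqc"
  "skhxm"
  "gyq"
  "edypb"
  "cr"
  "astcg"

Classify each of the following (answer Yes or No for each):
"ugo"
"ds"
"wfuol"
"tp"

The common property of the 'Yes' items is: has ≥ 2 vowels. No 'No' item has it.

Yes, No, Yes, No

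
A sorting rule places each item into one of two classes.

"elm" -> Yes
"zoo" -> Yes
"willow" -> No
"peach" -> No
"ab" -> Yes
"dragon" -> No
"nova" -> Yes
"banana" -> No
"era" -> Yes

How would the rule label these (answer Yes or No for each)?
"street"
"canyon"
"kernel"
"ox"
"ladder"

'Yes' ⟺ length ≤ 4.
"street" — length 6, hence No. "canyon" — length 6, hence No. "kernel" — length 6, hence No. "ox" — length 2, hence Yes. "ladder" — length 6, hence No.

No, No, No, Yes, No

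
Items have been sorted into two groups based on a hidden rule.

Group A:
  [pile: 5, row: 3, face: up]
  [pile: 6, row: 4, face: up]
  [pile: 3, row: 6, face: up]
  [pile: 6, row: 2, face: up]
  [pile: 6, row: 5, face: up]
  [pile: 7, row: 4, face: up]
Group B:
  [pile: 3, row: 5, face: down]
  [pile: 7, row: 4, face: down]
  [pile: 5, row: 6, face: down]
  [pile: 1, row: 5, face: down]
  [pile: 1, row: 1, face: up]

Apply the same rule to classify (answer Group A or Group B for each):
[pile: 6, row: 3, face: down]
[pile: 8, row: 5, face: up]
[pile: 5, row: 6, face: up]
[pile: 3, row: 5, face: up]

Every 'Group A' example satisfies: face is up AND row ≥ 2. None of the 'Group B' examples do.
[pile: 6, row: 3, face: down]: face is down, row = 3 — fails the rule, so Group B.
[pile: 8, row: 5, face: up]: face is up, row = 5 — checks out, so Group A.
[pile: 5, row: 6, face: up]: face is up, row = 6 — checks out, so Group A.
[pile: 3, row: 5, face: up]: face is up, row = 5 — checks out, so Group A.

Group B, Group A, Group A, Group A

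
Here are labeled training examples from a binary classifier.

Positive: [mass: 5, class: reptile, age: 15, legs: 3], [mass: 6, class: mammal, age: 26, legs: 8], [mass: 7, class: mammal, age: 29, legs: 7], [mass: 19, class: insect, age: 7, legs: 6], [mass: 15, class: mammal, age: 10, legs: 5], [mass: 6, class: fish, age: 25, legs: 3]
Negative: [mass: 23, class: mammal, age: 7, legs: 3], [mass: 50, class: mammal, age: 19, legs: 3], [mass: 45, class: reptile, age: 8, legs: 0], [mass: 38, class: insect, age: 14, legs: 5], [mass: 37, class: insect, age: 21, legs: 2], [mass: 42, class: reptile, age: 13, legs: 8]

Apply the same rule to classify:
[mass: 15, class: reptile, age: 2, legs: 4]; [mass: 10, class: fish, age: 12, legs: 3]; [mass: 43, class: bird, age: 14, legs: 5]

Positive, Positive, Negative

'Positive' ⟺ mass ≤ 19.
[mass: 15, class: reptile, age: 2, legs: 4] → mass = 15 → Positive. [mass: 10, class: fish, age: 12, legs: 3] → mass = 10 → Positive. [mass: 43, class: bird, age: 14, legs: 5] → mass = 43 → Negative.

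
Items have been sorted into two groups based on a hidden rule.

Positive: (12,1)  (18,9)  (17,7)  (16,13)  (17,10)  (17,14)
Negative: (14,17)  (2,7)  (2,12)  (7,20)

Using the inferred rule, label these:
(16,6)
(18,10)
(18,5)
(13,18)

Positive, Positive, Positive, Negative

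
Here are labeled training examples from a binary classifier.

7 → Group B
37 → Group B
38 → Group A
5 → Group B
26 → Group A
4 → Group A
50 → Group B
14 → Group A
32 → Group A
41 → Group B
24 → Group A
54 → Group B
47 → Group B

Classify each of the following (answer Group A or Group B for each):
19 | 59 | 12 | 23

Group B, Group B, Group A, Group B

The classifier is using: even AND at most 38.
19: 19 is odd, 19 ≤ 38 — fails this test, so Group B. 59: 59 is odd, 59 > 38 — fails this test, so Group B. 12: 12 is even, 12 ≤ 38 — qualifies, so Group A. 23: 23 is odd, 23 ≤ 38 — fails this test, so Group B.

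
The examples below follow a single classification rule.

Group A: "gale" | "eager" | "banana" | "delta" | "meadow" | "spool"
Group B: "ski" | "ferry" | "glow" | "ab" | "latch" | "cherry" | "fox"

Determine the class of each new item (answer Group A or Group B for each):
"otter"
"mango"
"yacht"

Group A, Group A, Group B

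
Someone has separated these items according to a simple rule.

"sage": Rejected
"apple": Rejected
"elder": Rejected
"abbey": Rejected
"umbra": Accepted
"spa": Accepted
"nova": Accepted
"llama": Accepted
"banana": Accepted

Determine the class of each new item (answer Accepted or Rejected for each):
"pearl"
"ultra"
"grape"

Rule: ends with 'a'. This holds for each 'Accepted' example and fails for each 'Rejected' one.

Rejected, Accepted, Rejected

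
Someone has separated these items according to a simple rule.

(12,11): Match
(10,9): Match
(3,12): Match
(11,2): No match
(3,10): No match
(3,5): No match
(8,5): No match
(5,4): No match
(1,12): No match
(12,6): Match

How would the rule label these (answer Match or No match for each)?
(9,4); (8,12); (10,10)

No match, Match, Match

The distinguishing property — sum ≥ 15 — holds for all the 'Match' cases and none of the 'No match' cases.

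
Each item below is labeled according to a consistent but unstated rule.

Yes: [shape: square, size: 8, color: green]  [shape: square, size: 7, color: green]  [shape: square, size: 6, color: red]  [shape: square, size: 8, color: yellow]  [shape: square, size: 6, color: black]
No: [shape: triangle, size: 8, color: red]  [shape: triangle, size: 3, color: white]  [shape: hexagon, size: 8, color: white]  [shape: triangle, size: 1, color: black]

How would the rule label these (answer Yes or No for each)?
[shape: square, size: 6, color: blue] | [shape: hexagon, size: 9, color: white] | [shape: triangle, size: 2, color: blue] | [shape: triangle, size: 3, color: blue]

Yes, No, No, No

The simplest hypothesis consistent with all the labels is: shape is square.
[shape: square, size: 6, color: blue] — shape is square, hence Yes.
[shape: hexagon, size: 9, color: white] — shape is hexagon, hence No.
[shape: triangle, size: 2, color: blue] — shape is triangle, hence No.
[shape: triangle, size: 3, color: blue] — shape is triangle, hence No.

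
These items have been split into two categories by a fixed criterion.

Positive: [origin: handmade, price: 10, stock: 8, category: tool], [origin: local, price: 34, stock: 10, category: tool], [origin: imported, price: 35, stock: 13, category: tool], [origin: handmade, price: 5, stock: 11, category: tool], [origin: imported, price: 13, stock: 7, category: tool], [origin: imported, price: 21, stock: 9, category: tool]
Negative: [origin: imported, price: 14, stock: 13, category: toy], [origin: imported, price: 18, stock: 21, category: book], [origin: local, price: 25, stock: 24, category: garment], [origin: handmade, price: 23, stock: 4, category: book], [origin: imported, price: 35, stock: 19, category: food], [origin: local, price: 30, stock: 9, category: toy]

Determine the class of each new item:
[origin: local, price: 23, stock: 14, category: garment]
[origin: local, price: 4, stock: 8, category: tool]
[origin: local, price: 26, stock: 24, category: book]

Looking at the examples, the only property every 'Positive' case has and every 'Negative' case lacks is: category is tool.
Negative: [origin: local, price: 23, stock: 14, category: garment], since category is garment.
Positive: [origin: local, price: 4, stock: 8, category: tool], since category is tool.
Negative: [origin: local, price: 26, stock: 24, category: book], since category is book.

Negative, Positive, Negative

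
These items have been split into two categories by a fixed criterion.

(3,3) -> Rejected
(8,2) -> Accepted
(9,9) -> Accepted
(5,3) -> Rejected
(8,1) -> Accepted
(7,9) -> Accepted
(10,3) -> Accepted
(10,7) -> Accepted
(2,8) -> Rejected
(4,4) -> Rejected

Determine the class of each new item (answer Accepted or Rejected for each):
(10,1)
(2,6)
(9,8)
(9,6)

Accepted, Rejected, Accepted, Accepted

The common property of the 'Accepted' items is: first ≥ 7. No 'Rejected' item has it.
(10,1): first 10, passes → Accepted.
(2,6): first 2, does not pass → Rejected.
(9,8): first 9, passes → Accepted.
(9,6): first 9, passes → Accepted.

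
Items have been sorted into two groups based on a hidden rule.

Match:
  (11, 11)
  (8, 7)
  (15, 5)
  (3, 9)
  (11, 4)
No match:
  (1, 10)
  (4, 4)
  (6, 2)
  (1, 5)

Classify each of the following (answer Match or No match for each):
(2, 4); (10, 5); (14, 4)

No match, Match, Match

The distinguishing property — sum ≥ 12 — holds for all the 'Match' cases and none of the 'No match' cases.
(2, 4): No match (2+4 = 6).
(10, 5): Match (10+5 = 15).
(14, 4): Match (14+4 = 18).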